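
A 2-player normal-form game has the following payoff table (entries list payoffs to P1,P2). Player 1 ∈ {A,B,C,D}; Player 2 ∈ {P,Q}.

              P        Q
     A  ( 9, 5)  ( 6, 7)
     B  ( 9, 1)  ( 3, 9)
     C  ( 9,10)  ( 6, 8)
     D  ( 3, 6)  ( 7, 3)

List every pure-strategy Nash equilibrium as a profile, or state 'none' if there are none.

Nash profiles: (C,P)

(A,P): not NE [P2→Q gives 7>5]
(A,Q): not NE [P1→D gives 7>6]
(B,P): not NE [P2→Q gives 9>1]
(B,Q): not NE [P1→D gives 7>3]
(C,P): NE
(C,Q): not NE [P1→D gives 7>6; P2→P gives 10>8]
(D,P): not NE [P1→C gives 9>3]
(D,Q): not NE [P2→P gives 6>3]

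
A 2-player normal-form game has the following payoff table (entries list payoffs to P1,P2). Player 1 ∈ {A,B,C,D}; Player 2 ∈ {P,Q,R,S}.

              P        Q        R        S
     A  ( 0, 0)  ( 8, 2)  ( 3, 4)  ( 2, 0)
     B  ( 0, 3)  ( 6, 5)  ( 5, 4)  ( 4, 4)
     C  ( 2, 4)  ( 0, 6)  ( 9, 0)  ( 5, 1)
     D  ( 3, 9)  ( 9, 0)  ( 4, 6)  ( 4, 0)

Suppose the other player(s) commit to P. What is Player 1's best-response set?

BR_1 = {D}

u_1(A vs P) = 0
u_1(B vs P) = 0
u_1(C vs P) = 2
u_1(D vs P) = 3
max payoff 3 at {D}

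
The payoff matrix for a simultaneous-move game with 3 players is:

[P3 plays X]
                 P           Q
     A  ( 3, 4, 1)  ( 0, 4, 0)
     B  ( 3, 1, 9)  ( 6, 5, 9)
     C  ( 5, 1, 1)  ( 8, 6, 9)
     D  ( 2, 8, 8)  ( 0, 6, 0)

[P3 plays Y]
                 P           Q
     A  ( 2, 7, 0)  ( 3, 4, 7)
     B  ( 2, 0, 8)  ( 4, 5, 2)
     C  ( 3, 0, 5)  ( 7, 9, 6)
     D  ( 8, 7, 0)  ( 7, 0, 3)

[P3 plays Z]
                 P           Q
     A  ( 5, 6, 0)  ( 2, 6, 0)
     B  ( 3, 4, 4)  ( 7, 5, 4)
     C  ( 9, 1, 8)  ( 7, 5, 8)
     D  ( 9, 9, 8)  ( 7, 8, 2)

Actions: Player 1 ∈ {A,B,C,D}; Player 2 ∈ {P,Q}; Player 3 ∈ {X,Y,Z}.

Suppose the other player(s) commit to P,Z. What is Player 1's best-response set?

u_1(A vs P,Z) = 5
u_1(B vs P,Z) = 3
u_1(C vs P,Z) = 9
u_1(D vs P,Z) = 9
max payoff 9 at {C,D}

P1 best: {C,D}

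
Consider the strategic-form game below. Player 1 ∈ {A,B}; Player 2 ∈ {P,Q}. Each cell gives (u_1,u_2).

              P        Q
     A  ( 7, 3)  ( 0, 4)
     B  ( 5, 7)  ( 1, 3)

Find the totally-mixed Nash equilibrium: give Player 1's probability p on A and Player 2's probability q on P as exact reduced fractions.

(p,q) = (4/5, 1/3)

P1 indiff ⇒ q·7+(1-q)·0 = q·5+(1-q)·1 ⇒ q(2) = (1-q)(1) ⇒ q = 1/3
P2 indiff ⇒ p·3+(1-p)·7 = p·4+(1-p)·3 ⇒ p(-1) = (1-p)(-4) ⇒ p = 4/5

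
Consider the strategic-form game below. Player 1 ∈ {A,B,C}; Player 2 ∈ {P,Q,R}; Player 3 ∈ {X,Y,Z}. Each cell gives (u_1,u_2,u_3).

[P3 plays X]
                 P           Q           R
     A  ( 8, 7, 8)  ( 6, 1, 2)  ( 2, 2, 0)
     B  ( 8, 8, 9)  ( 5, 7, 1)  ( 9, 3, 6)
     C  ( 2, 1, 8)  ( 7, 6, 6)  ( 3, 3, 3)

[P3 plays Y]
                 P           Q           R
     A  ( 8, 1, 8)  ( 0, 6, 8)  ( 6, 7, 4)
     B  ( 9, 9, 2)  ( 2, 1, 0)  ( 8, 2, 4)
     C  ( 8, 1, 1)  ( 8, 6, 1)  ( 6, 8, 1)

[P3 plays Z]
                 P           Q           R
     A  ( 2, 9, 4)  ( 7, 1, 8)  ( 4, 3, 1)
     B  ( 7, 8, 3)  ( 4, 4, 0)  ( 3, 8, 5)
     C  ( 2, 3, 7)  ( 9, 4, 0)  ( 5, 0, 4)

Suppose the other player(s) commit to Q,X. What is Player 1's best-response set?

u_1(A vs Q,X) = 6
u_1(B vs Q,X) = 5
u_1(C vs Q,X) = 7
max payoff 7 at {C}

BR_1 = {C}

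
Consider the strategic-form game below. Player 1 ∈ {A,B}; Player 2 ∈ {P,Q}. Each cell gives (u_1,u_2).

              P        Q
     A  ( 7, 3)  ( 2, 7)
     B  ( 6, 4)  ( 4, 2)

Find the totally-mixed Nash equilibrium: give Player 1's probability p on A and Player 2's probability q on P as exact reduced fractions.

P1 indiff ⇒ q·7+(1-q)·2 = q·6+(1-q)·4 ⇒ q(1) = (1-q)(2) ⇒ q = 2/3
P2 indiff ⇒ p·3+(1-p)·4 = p·7+(1-p)·2 ⇒ p(-4) = (1-p)(-2) ⇒ p = 1/3

(p,q) = (1/3, 2/3)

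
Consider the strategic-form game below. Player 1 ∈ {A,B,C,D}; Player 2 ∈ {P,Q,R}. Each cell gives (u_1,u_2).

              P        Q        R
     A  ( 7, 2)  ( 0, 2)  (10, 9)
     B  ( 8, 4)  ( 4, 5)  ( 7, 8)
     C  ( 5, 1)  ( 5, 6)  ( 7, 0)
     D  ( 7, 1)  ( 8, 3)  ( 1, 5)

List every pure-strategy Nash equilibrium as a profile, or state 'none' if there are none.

PSNE = {(A,R)}

(A,P): not NE [P1→B gives 8>7; P2→R gives 9>2]
(A,Q): not NE [P1→D gives 8>0; P2→R gives 9>2]
(A,R): NE
(B,P): not NE [P2→R gives 8>4]
(B,Q): not NE [P1→D gives 8>4; P2→R gives 8>5]
(B,R): not NE [P1→A gives 10>7]
(C,P): not NE [P1→B gives 8>5; P2→Q gives 6>1]
(C,Q): not NE [P1→D gives 8>5]
(C,R): not NE [P1→A gives 10>7; P2→Q gives 6>0]
(D,P): not NE [P1→B gives 8>7; P2→R gives 5>1]
(D,Q): not NE [P2→R gives 5>3]
(D,R): not NE [P1→A gives 10>1]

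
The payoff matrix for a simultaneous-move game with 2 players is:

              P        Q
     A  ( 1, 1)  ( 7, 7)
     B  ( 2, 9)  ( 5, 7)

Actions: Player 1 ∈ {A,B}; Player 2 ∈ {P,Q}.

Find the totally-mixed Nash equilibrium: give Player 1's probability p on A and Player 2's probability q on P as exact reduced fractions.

P1 indiff ⇒ q·1+(1-q)·7 = q·2+(1-q)·5 ⇒ q(-1) = (1-q)(-2) ⇒ q = 2/3
P2 indiff ⇒ p·1+(1-p)·9 = p·7+(1-p)·7 ⇒ p(-6) = (1-p)(-2) ⇒ p = 1/4

P1 mixes 1/4 on A; P2 mixes 2/3 on P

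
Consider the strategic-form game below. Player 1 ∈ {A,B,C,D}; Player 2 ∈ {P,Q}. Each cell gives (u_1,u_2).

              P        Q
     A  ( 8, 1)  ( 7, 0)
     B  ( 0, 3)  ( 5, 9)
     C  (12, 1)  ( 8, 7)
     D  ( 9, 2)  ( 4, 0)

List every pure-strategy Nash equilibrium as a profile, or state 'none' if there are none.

(A,P): not NE [P1→C gives 12>8]
(A,Q): not NE [P1→C gives 8>7; P2→P gives 1>0]
(B,P): not NE [P1→C gives 12>0; P2→Q gives 9>3]
(B,Q): not NE [P1→C gives 8>5]
(C,P): not NE [P2→Q gives 7>1]
(C,Q): NE
(D,P): not NE [P1→C gives 12>9]
(D,Q): not NE [P1→C gives 8>4; P2→P gives 2>0]

PSNE = {(C,Q)}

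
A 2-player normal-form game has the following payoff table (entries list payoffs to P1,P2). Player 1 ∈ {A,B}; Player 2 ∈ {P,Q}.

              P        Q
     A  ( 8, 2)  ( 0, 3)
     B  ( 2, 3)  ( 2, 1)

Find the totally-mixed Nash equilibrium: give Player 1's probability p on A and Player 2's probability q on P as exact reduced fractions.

(p,q) = (2/3, 1/4)

P1 indiff ⇒ q·8+(1-q)·0 = q·2+(1-q)·2 ⇒ q(6) = (1-q)(2) ⇒ q = 1/4
P2 indiff ⇒ p·2+(1-p)·3 = p·3+(1-p)·1 ⇒ p(-1) = (1-p)(-2) ⇒ p = 2/3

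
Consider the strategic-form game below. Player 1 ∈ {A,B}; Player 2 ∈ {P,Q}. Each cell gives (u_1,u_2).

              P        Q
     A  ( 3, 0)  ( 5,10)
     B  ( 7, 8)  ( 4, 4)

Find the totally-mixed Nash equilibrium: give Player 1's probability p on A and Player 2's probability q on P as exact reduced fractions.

P1 indiff ⇒ q·3+(1-q)·5 = q·7+(1-q)·4 ⇒ q(-4) = (1-q)(-1) ⇒ q = 1/5
P2 indiff ⇒ p·0+(1-p)·8 = p·10+(1-p)·4 ⇒ p(-10) = (1-p)(-4) ⇒ p = 2/7

P1 mixes 2/7 on A; P2 mixes 1/5 on P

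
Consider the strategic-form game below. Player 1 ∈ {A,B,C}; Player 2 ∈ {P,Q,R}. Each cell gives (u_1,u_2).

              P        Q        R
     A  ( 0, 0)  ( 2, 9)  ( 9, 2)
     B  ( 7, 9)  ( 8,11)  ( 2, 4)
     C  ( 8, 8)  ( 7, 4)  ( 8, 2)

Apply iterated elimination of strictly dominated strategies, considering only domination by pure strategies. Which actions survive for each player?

P2 drop R (Q beats it: A:9>2 B:11>4 C:4>2)
P1 drop A (B beats it: P:7>0 Q:8>2)
P1→{B,C} P2→{P,Q}

Survivors P1:{B,C} P2:{P,Q}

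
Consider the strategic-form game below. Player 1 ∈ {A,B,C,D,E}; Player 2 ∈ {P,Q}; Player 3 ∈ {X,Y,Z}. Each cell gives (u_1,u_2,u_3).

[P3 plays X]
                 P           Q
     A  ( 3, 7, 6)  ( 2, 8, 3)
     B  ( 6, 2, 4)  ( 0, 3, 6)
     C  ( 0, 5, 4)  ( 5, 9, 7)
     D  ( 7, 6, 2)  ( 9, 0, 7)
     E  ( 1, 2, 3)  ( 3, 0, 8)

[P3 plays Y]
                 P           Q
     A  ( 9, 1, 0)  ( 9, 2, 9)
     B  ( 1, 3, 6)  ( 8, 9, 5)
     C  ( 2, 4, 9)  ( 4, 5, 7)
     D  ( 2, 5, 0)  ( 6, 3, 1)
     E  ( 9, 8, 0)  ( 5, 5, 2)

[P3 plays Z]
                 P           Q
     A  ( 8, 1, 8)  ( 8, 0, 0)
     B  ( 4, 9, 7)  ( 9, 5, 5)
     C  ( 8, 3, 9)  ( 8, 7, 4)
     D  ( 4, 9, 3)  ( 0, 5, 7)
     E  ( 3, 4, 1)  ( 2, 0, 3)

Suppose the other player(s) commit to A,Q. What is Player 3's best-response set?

BR_3 = {Y}

u_3(X vs A,Q) = 3
u_3(Y vs A,Q) = 9
u_3(Z vs A,Q) = 0
max payoff 9 at {Y}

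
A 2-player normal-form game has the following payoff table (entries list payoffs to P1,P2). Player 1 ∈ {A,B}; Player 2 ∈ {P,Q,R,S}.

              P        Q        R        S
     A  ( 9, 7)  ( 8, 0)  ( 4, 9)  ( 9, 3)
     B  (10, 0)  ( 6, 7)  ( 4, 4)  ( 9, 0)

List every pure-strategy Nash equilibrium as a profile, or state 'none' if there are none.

Nash profiles: (A,R)

(A,P): not NE [P1→B gives 10>9; P2→R gives 9>7]
(A,Q): not NE [P2→R gives 9>0]
(A,R): NE
(A,S): not NE [P2→R gives 9>3]
(B,P): not NE [P2→Q gives 7>0]
(B,Q): not NE [P1→A gives 8>6]
(B,R): not NE [P2→Q gives 7>4]
(B,S): not NE [P2→Q gives 7>0]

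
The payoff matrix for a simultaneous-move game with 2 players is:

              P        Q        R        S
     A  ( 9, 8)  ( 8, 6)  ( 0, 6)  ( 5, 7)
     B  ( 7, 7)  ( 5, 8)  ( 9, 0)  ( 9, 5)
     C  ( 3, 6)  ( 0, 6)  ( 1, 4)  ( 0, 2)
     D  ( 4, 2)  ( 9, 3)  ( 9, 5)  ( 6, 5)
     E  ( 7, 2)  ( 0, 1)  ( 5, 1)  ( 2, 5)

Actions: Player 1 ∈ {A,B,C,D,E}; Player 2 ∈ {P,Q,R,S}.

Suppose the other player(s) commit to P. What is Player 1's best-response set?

u_1(A vs P) = 9
u_1(B vs P) = 7
u_1(C vs P) = 3
u_1(D vs P) = 4
u_1(E vs P) = 7
max payoff 9 at {A}

BR_1 = {A}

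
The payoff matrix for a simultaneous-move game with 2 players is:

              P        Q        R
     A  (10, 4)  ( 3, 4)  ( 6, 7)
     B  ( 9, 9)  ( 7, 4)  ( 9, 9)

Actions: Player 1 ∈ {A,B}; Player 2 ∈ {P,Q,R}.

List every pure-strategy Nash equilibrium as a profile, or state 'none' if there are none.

PSNE = {(B,R)}

(A,P): not NE [P2→R gives 7>4]
(A,Q): not NE [P1→B gives 7>3; P2→R gives 7>4]
(A,R): not NE [P1→B gives 9>6]
(B,P): not NE [P1→A gives 10>9]
(B,Q): not NE [P2→R gives 9>4]
(B,R): NE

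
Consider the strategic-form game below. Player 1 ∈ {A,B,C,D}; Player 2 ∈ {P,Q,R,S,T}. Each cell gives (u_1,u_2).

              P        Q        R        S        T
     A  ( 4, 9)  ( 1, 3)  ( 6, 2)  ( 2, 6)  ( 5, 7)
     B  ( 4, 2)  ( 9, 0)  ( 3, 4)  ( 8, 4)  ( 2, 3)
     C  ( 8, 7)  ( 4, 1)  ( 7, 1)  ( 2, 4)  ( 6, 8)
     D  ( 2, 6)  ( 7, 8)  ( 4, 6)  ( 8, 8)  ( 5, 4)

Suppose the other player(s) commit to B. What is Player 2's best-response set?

u_2(P vs B) = 2
u_2(Q vs B) = 0
u_2(R vs B) = 4
u_2(S vs B) = 4
u_2(T vs B) = 3
max payoff 4 at {R,S}

argmax u_2 = {R,S}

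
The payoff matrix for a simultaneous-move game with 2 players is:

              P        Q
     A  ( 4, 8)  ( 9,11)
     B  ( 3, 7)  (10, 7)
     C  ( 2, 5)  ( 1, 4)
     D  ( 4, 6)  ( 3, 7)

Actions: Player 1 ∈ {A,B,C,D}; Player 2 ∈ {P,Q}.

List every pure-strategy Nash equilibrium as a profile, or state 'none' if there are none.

Nash profiles: (B,Q)

(A,P): not NE [P2→Q gives 11>8]
(A,Q): not NE [P1→B gives 10>9]
(B,P): not NE [P1→D gives 4>3]
(B,Q): NE
(C,P): not NE [P1→D gives 4>2]
(C,Q): not NE [P1→B gives 10>1; P2→P gives 5>4]
(D,P): not NE [P2→Q gives 7>6]
(D,Q): not NE [P1→B gives 10>3]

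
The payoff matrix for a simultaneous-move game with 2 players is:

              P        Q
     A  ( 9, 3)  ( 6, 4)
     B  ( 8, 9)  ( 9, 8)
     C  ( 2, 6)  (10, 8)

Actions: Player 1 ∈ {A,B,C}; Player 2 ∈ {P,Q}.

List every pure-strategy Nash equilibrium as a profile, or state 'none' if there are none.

Nash profiles: (C,Q)

(A,P): not NE [P2→Q gives 4>3]
(A,Q): not NE [P1→C gives 10>6]
(B,P): not NE [P1→A gives 9>8]
(B,Q): not NE [P1→C gives 10>9; P2→P gives 9>8]
(C,P): not NE [P1→A gives 9>2; P2→Q gives 8>6]
(C,Q): NE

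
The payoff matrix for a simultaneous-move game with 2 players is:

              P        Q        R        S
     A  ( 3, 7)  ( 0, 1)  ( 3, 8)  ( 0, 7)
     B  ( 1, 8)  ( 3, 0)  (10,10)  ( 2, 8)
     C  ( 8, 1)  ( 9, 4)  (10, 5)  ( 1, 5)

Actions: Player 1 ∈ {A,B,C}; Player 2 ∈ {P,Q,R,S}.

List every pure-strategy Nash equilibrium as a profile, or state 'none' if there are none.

Nash profiles: (B,R), (C,R)

(A,P): not NE [P1→C gives 8>3; P2→R gives 8>7]
(A,Q): not NE [P1→C gives 9>0; P2→R gives 8>1]
(A,R): not NE [P1→C gives 10>3]
(A,S): not NE [P1→B gives 2>0; P2→R gives 8>7]
(B,P): not NE [P1→C gives 8>1; P2→R gives 10>8]
(B,Q): not NE [P1→C gives 9>3; P2→R gives 10>0]
(B,R): NE
(B,S): not NE [P2→R gives 10>8]
(C,P): not NE [P2→S gives 5>1]
(C,Q): not NE [P2→S gives 5>4]
(C,R): NE
(C,S): not NE [P1→B gives 2>1]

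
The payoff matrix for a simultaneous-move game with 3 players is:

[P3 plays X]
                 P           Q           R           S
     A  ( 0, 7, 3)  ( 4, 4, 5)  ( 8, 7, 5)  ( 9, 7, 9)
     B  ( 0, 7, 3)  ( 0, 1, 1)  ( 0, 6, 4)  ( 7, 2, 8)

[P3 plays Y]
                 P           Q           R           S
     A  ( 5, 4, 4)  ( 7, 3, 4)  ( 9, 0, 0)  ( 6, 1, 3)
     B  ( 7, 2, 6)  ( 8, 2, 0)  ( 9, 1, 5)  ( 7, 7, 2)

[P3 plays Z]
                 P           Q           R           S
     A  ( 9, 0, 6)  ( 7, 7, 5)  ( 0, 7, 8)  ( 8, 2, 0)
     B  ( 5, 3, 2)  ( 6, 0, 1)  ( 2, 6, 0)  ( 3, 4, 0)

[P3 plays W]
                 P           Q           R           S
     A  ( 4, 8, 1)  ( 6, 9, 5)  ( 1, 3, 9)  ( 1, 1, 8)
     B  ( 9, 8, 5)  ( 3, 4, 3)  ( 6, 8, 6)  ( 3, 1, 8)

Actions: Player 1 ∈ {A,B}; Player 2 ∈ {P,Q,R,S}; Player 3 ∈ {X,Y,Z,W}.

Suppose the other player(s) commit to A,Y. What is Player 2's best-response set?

P2 best: {P}

u_2(P vs A,Y) = 4
u_2(Q vs A,Y) = 3
u_2(R vs A,Y) = 0
u_2(S vs A,Y) = 1
max payoff 4 at {P}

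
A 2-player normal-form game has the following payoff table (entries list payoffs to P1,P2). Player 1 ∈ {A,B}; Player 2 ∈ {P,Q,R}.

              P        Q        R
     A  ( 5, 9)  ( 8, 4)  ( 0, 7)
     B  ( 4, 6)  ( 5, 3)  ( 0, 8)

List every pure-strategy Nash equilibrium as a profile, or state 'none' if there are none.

NE set: (A,P), (B,R)

(A,P): NE
(A,Q): not NE [P2→P gives 9>4]
(A,R): not NE [P2→P gives 9>7]
(B,P): not NE [P1→A gives 5>4; P2→R gives 8>6]
(B,Q): not NE [P1→A gives 8>5; P2→R gives 8>3]
(B,R): NE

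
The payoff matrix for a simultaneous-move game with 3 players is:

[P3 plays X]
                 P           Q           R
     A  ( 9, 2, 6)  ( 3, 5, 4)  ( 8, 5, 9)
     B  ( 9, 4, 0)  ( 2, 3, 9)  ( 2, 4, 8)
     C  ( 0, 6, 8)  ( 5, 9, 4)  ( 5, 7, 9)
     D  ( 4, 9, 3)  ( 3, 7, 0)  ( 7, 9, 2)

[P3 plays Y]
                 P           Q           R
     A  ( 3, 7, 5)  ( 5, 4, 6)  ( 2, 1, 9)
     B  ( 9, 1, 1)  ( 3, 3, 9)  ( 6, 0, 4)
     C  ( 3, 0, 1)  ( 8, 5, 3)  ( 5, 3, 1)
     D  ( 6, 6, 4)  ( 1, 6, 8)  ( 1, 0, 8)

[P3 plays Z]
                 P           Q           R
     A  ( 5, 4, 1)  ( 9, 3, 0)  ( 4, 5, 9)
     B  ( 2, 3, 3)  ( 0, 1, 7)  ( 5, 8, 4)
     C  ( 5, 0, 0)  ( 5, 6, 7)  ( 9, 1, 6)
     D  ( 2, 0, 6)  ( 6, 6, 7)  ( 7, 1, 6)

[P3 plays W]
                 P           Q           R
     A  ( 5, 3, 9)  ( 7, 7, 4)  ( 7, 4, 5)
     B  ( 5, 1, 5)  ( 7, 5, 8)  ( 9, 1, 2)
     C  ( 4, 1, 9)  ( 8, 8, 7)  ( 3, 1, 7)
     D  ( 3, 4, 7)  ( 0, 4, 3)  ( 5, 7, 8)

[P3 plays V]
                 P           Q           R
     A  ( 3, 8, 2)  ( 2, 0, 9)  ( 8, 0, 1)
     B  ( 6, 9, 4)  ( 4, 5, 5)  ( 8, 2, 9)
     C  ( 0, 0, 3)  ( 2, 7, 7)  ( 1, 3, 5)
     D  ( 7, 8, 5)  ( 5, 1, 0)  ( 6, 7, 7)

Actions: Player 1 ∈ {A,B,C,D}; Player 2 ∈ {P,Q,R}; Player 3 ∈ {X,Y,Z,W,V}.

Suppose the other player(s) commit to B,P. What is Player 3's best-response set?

P3 best: {W}

u_3(X vs B,P) = 0
u_3(Y vs B,P) = 1
u_3(Z vs B,P) = 3
u_3(W vs B,P) = 5
u_3(V vs B,P) = 4
max payoff 5 at {W}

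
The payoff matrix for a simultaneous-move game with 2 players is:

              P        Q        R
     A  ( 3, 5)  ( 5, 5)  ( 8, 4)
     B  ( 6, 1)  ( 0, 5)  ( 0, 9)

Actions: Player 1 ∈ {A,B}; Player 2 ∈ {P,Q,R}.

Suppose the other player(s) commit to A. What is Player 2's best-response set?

u_2(P vs A) = 5
u_2(Q vs A) = 5
u_2(R vs A) = 4
max payoff 5 at {P,Q}

argmax u_2 = {P,Q}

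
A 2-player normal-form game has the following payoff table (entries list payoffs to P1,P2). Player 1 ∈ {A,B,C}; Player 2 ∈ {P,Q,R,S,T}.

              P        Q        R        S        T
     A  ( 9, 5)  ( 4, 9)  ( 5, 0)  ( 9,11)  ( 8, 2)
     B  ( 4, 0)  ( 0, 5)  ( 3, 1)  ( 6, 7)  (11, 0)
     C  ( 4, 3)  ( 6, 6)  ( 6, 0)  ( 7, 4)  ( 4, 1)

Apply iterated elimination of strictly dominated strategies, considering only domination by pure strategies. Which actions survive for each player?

IESDS → P1:{A,C} P2:{Q,S}

P2 drop P (Q beats it: A:9>5 B:5>0 C:6>3)
P2 drop R (Q beats it: A:9>0 B:5>1 C:6>0)
P2 drop T (Q beats it: A:9>2 B:5>0 C:6>1)
P1 drop B (A beats it: Q:4>0 S:9>6)
P1→{A,C} P2→{Q,S}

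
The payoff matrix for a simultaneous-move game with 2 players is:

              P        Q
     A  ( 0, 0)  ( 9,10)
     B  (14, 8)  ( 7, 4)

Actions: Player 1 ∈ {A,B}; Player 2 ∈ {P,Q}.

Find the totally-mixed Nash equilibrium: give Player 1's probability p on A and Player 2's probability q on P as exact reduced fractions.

P1 indiff ⇒ q·0+(1-q)·9 = q·14+(1-q)·7 ⇒ q(-14) = (1-q)(-2) ⇒ q = 1/8
P2 indiff ⇒ p·0+(1-p)·8 = p·10+(1-p)·4 ⇒ p(-10) = (1-p)(-4) ⇒ p = 2/7

p=2/7, q=1/8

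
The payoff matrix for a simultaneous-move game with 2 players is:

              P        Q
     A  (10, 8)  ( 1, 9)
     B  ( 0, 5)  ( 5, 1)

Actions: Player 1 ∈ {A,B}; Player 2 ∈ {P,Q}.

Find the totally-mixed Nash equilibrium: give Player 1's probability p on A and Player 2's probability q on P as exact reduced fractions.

P1 indiff ⇒ q·10+(1-q)·1 = q·0+(1-q)·5 ⇒ q(10) = (1-q)(4) ⇒ q = 2/7
P2 indiff ⇒ p·8+(1-p)·5 = p·9+(1-p)·1 ⇒ p(-1) = (1-p)(-4) ⇒ p = 4/5

P1 mixes 4/5 on A; P2 mixes 2/7 on P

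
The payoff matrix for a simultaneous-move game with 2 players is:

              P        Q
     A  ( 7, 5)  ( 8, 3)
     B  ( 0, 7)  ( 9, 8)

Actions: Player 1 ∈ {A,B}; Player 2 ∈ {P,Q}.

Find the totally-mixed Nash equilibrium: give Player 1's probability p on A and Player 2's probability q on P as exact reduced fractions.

P1 indiff ⇒ q·7+(1-q)·8 = q·0+(1-q)·9 ⇒ q(7) = (1-q)(1) ⇒ q = 1/8
P2 indiff ⇒ p·5+(1-p)·7 = p·3+(1-p)·8 ⇒ p(2) = (1-p)(1) ⇒ p = 1/3

(p,q) = (1/3, 1/8)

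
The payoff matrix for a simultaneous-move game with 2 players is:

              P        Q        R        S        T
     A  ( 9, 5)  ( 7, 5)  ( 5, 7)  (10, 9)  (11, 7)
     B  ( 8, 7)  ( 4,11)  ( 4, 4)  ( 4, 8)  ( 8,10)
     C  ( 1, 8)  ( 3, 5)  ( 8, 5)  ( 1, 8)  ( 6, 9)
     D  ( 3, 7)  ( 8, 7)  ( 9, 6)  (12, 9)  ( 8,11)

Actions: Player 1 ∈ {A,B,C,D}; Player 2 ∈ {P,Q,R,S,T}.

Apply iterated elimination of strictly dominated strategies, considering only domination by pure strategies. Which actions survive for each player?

Survivors P1:{A,D} P2:{S,T}

P1 drop B (A beats it: P:9>8 Q:7>4 R:5>4 S:10>4 T:11>8)
P1 drop C (D beats it: P:3>1 Q:8>3 R:9>8 S:12>1 T:8>6)
P2 drop P (S beats it: A:9>5 D:9>7)
P2 drop Q (S beats it: A:9>5 D:9>7)
P2 drop R (S beats it: A:9>7 D:9>6)
P1→{A,D} P2→{S,T}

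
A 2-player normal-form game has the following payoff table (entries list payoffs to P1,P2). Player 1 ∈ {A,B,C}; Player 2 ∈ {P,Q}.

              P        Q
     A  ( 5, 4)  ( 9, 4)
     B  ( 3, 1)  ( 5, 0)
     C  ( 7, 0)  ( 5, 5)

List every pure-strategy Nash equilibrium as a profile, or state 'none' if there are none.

Nash profiles: (A,Q)

(A,P): not NE [P1→C gives 7>5]
(A,Q): NE
(B,P): not NE [P1→C gives 7>3]
(B,Q): not NE [P1→A gives 9>5; P2→P gives 1>0]
(C,P): not NE [P2→Q gives 5>0]
(C,Q): not NE [P1→A gives 9>5]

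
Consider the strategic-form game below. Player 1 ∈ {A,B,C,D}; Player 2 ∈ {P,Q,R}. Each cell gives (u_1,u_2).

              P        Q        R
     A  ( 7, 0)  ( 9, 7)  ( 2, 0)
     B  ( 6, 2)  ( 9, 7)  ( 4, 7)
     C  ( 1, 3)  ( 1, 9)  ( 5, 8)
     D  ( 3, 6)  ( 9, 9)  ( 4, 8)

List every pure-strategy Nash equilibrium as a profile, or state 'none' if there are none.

(A,P): not NE [P2→Q gives 7>0]
(A,Q): NE
(A,R): not NE [P1→C gives 5>2; P2→Q gives 7>0]
(B,P): not NE [P1→A gives 7>6; P2→R gives 7>2]
(B,Q): NE
(B,R): not NE [P1→C gives 5>4]
(C,P): not NE [P1→A gives 7>1; P2→Q gives 9>3]
(C,Q): not NE [P1→D gives 9>1]
(C,R): not NE [P2→Q gives 9>8]
(D,P): not NE [P1→A gives 7>3; P2→Q gives 9>6]
(D,Q): NE
(D,R): not NE [P1→C gives 5>4; P2→Q gives 9>8]

PSNE = {(A,Q), (B,Q), (D,Q)}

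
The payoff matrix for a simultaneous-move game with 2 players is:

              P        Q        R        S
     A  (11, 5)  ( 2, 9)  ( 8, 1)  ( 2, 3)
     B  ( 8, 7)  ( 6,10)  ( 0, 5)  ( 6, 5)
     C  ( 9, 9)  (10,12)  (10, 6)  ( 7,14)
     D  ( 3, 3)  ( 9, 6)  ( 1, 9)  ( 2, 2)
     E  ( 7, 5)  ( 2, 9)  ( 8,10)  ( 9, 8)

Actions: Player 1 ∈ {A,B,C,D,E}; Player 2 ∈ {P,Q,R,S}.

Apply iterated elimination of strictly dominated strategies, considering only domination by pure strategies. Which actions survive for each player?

Remaining: P1:{C,E} P2:{Q,R,S}

P1 drop B (C beats it: P:9>8 Q:10>6 R:10>0 S:7>6)
P1 drop D (C beats it: P:9>3 Q:10>9 R:10>1 S:7>2)
P2 drop P (Q beats it: A:9>5 C:12>9 E:9>5)
P1 drop A (C beats it: Q:10>2 R:10>8 S:7>2)
P1→{C,E} P2→{Q,R,S}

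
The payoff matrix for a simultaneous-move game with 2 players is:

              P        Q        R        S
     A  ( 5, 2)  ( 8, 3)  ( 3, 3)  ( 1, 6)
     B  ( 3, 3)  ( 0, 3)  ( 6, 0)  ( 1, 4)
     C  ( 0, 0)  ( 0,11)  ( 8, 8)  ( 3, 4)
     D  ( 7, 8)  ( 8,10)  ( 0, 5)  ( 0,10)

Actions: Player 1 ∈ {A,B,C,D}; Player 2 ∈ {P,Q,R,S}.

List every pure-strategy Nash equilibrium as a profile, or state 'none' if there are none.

(A,P): not NE [P1→D gives 7>5; P2→S gives 6>2]
(A,Q): not NE [P2→S gives 6>3]
(A,R): not NE [P1→C gives 8>3; P2→S gives 6>3]
(A,S): not NE [P1→C gives 3>1]
(B,P): not NE [P1→D gives 7>3; P2→S gives 4>3]
(B,Q): not NE [P1→D gives 8>0; P2→S gives 4>3]
(B,R): not NE [P1→C gives 8>6; P2→S gives 4>0]
(B,S): not NE [P1→C gives 3>1]
(C,P): not NE [P1→D gives 7>0; P2→Q gives 11>0]
(C,Q): not NE [P1→D gives 8>0]
(C,R): not NE [P2→Q gives 11>8]
(C,S): not NE [P2→Q gives 11>4]
(D,P): not NE [P2→S gives 10>8]
(D,Q): NE
(D,R): not NE [P1→C gives 8>0; P2→S gives 10>5]
(D,S): not NE [P1→C gives 3>0]

Nash profiles: (D,Q)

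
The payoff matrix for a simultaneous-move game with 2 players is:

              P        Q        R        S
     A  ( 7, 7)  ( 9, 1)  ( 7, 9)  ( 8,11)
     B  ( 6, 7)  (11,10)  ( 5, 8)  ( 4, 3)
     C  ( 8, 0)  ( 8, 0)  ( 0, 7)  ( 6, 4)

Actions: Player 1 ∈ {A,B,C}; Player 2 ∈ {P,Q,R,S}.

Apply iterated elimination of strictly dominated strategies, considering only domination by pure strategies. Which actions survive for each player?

Survivors P1:{A,B} P2:{Q,R,S}

P2 drop P (R beats it: A:9>7 B:8>7 C:7>0)
P1 drop C (A beats it: Q:9>8 R:7>0 S:8>6)
P1→{A,B} P2→{Q,R,S}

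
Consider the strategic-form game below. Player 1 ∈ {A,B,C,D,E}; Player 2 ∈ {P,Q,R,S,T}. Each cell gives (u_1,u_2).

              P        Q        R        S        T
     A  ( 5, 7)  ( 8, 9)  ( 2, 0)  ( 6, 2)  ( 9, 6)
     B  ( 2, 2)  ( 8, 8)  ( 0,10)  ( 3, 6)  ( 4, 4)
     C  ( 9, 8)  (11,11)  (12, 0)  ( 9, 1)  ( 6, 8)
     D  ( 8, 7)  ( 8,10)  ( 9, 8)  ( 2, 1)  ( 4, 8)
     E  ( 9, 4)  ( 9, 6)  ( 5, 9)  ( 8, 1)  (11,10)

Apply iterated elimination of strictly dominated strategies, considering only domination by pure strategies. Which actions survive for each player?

Survivors P1:{C,E} P2:{Q,T}

P1 drop A (E beats it: P:9>5 Q:9>8 R:5>2 S:8>6 T:11>9)
P1 drop B (C beats it: P:9>2 Q:11>8 R:12>0 S:9>3 T:6>4)
P1 drop D (C beats it: P:9>8 Q:11>8 R:12>9 S:9>2 T:6>4)
P2 drop P (Q beats it: C:11>8 E:6>4)
P2 drop R (T beats it: C:8>0 E:10>9)
P2 drop S (Q beats it: C:11>1 E:6>1)
P1→{C,E} P2→{Q,T}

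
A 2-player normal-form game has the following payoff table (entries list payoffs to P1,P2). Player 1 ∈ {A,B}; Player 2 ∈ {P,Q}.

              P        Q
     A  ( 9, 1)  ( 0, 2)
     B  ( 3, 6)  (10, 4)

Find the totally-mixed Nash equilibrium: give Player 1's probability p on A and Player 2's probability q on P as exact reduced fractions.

P1 indiff ⇒ q·9+(1-q)·0 = q·3+(1-q)·10 ⇒ q(6) = (1-q)(10) ⇒ q = 5/8
P2 indiff ⇒ p·1+(1-p)·6 = p·2+(1-p)·4 ⇒ p(-1) = (1-p)(-2) ⇒ p = 2/3

(p,q) = (2/3, 5/8)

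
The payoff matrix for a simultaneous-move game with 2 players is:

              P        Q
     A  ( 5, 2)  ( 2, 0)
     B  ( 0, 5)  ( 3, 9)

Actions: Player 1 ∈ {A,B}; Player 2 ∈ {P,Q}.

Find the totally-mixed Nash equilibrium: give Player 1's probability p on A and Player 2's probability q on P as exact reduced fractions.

P1 indiff ⇒ q·5+(1-q)·2 = q·0+(1-q)·3 ⇒ q(5) = (1-q)(1) ⇒ q = 1/6
P2 indiff ⇒ p·2+(1-p)·5 = p·0+(1-p)·9 ⇒ p(2) = (1-p)(4) ⇒ p = 2/3

(p,q) = (2/3, 1/6)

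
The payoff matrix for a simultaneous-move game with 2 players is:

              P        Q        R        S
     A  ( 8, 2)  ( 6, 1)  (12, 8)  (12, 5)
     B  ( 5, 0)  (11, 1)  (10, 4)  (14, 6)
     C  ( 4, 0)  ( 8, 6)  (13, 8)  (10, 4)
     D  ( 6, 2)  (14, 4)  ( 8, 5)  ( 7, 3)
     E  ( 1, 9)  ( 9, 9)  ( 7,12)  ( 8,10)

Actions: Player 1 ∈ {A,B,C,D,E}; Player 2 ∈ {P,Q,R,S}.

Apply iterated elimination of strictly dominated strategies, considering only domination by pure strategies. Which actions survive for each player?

P1 drop E (B beats it: P:5>1 Q:11>9 R:10>7 S:14>8)
P2 drop P (R beats it: A:8>2 B:4>0 C:8>0 D:5>2)
P2 drop Q (R beats it: A:8>1 B:4>1 C:8>6 D:5>4)
P1 drop D (A beats it: R:12>8 S:12>7)
P1→{A,B,C} P2→{R,S}

IESDS → P1:{A,B,C} P2:{R,S}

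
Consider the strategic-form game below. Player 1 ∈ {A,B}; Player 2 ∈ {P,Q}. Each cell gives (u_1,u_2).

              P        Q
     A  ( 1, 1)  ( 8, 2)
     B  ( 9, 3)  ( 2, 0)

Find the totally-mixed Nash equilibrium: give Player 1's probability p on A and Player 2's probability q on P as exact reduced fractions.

p=3/4, q=3/7

P1 indiff ⇒ q·1+(1-q)·8 = q·9+(1-q)·2 ⇒ q(-8) = (1-q)(-6) ⇒ q = 3/7
P2 indiff ⇒ p·1+(1-p)·3 = p·2+(1-p)·0 ⇒ p(-1) = (1-p)(-3) ⇒ p = 3/4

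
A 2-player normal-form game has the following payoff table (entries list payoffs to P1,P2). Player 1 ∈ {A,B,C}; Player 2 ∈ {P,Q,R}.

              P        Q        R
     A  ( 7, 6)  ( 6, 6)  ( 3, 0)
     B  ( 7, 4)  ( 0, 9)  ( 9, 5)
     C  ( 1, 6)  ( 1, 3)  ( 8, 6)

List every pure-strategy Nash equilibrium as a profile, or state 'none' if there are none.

Nash profiles: (A,P), (A,Q)

(A,P): NE
(A,Q): NE
(A,R): not NE [P1→B gives 9>3; P2→Q gives 6>0]
(B,P): not NE [P2→Q gives 9>4]
(B,Q): not NE [P1→A gives 6>0]
(B,R): not NE [P2→Q gives 9>5]
(C,P): not NE [P1→B gives 7>1]
(C,Q): not NE [P1→A gives 6>1; P2→R gives 6>3]
(C,R): not NE [P1→B gives 9>8]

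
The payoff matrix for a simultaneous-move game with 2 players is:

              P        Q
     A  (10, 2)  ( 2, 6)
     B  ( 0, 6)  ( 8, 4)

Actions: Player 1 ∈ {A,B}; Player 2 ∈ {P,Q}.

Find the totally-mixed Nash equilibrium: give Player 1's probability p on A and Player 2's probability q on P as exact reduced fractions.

P1 mixes 1/3 on A; P2 mixes 3/8 on P

P1 indiff ⇒ q·10+(1-q)·2 = q·0+(1-q)·8 ⇒ q(10) = (1-q)(6) ⇒ q = 3/8
P2 indiff ⇒ p·2+(1-p)·6 = p·6+(1-p)·4 ⇒ p(-4) = (1-p)(-2) ⇒ p = 1/3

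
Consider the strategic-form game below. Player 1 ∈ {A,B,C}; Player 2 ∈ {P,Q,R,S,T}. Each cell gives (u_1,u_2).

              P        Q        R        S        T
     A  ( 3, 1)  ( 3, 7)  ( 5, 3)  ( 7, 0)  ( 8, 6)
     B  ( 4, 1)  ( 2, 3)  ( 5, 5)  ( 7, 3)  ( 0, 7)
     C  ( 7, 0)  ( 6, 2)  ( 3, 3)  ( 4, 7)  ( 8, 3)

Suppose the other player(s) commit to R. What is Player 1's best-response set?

u_1(A vs R) = 5
u_1(B vs R) = 5
u_1(C vs R) = 3
max payoff 5 at {A,B}

argmax u_1 = {A,B}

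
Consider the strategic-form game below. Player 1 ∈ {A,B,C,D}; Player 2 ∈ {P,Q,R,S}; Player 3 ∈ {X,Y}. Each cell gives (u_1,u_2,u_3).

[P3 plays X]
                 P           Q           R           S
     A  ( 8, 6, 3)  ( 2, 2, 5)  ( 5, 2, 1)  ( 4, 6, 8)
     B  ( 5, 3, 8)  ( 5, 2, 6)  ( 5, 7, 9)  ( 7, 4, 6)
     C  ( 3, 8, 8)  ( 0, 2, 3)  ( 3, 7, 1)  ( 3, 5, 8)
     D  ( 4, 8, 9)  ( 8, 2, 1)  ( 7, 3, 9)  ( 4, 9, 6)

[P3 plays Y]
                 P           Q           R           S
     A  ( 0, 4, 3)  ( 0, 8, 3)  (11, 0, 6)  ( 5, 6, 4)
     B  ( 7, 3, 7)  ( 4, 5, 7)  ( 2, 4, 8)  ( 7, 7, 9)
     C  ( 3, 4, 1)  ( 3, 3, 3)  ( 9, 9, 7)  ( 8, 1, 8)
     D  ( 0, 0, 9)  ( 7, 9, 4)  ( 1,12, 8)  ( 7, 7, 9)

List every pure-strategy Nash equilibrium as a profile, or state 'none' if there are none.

PSNE = {(A,P,X)}

(A,P,X): NE
(A,P,Y): not NE [P1→B gives 7>0; P2→Q gives 8>4]
(A,Q,X): not NE [P1→D gives 8>2; P2→S gives 6>2]
(A,Q,Y): not NE [P1→D gives 7>0; P3→X gives 5>3]
(A,R,X): not NE [P1→D gives 7>5; P2→S gives 6>2; P3→Y gives 6>1]
(A,R,Y): not NE [P2→Q gives 8>0]
(A,S,X): not NE [P1→B gives 7>4]
(A,S,Y): not NE [P1→C gives 8>5; P2→Q gives 8>6; P3→X gives 8>4]
(B,P,X): not NE [P1→A gives 8>5; P2→R gives 7>3]
(B,P,Y): not NE [P2→S gives 7>3; P3→X gives 8>7]
(B,Q,X): not NE [P1→D gives 8>5; P2→R gives 7>2; P3→Y gives 7>6]
(B,Q,Y): not NE [P1→D gives 7>4; P2→S gives 7>5]
(B,R,X): not NE [P1→D gives 7>5]
(B,R,Y): not NE [P1→A gives 11>2; P2→S gives 7>4; P3→X gives 9>8]
(B,S,X): not NE [P2→R gives 7>4; P3→Y gives 9>6]
(B,S,Y): not NE [P1→C gives 8>7]
(C,P,X): not NE [P1→A gives 8>3]
(C,P,Y): not NE [P1→B gives 7>3; P2→R gives 9>4; P3→X gives 8>1]
(C,Q,X): not NE [P1→D gives 8>0; P2→P gives 8>2]
(C,Q,Y): not NE [P1→D gives 7>3; P2→R gives 9>3]
(C,R,X): not NE [P1→D gives 7>3; P2→P gives 8>7; P3→Y gives 7>1]
(C,R,Y): not NE [P1→A gives 11>9]
(C,S,X): not NE [P1→B gives 7>3; P2→P gives 8>5]
(C,S,Y): not NE [P2→R gives 9>1]
(D,P,X): not NE [P1→A gives 8>4; P2→S gives 9>8]
(D,P,Y): not NE [P1→B gives 7>0; P2→R gives 12>0]
(D,Q,X): not NE [P2→S gives 9>2; P3→Y gives 4>1]
(D,Q,Y): not NE [P2→R gives 12>9]
(D,R,X): not NE [P2→S gives 9>3]
(D,R,Y): not NE [P1→A gives 11>1; P3→X gives 9>8]
(D,S,X): not NE [P1→B gives 7>4; P3→Y gives 9>6]
(D,S,Y): not NE [P1→C gives 8>7; P2→R gives 12>7]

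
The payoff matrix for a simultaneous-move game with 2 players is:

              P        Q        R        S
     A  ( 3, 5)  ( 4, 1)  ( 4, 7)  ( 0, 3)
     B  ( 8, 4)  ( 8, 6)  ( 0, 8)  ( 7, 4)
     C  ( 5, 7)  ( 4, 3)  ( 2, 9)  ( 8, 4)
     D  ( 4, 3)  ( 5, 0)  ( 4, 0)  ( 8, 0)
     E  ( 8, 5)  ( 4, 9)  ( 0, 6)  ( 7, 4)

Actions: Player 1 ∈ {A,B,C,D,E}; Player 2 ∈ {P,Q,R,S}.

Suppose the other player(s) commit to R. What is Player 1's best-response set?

P1 best: {A,D}

u_1(A vs R) = 4
u_1(B vs R) = 0
u_1(C vs R) = 2
u_1(D vs R) = 4
u_1(E vs R) = 0
max payoff 4 at {A,D}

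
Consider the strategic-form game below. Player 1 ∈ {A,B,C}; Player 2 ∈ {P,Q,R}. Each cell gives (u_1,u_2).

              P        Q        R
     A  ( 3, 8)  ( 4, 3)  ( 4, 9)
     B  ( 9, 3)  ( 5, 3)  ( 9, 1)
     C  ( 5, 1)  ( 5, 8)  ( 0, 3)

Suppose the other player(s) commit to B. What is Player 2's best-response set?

u_2(P vs B) = 3
u_2(Q vs B) = 3
u_2(R vs B) = 1
max payoff 3 at {P,Q}

argmax u_2 = {P,Q}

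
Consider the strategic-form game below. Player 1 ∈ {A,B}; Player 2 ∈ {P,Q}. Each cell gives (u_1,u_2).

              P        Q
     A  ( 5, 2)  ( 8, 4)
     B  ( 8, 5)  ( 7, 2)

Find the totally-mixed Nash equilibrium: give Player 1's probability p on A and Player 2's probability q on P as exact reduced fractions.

p=3/5, q=1/4

P1 indiff ⇒ q·5+(1-q)·8 = q·8+(1-q)·7 ⇒ q(-3) = (1-q)(-1) ⇒ q = 1/4
P2 indiff ⇒ p·2+(1-p)·5 = p·4+(1-p)·2 ⇒ p(-2) = (1-p)(-3) ⇒ p = 3/5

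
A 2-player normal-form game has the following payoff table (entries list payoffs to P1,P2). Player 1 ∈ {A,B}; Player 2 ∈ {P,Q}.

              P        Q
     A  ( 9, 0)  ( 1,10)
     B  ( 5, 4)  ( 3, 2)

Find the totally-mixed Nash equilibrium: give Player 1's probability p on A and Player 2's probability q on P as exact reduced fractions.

p=1/6, q=1/3

P1 indiff ⇒ q·9+(1-q)·1 = q·5+(1-q)·3 ⇒ q(4) = (1-q)(2) ⇒ q = 1/3
P2 indiff ⇒ p·0+(1-p)·4 = p·10+(1-p)·2 ⇒ p(-10) = (1-p)(-2) ⇒ p = 1/6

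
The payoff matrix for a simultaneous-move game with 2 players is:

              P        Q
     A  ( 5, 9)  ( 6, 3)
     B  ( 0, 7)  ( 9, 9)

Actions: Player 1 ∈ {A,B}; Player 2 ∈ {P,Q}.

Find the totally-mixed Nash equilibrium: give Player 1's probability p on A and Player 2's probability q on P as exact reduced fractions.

P1 indiff ⇒ q·5+(1-q)·6 = q·0+(1-q)·9 ⇒ q(5) = (1-q)(3) ⇒ q = 3/8
P2 indiff ⇒ p·9+(1-p)·7 = p·3+(1-p)·9 ⇒ p(6) = (1-p)(2) ⇒ p = 1/4

p=1/4, q=3/8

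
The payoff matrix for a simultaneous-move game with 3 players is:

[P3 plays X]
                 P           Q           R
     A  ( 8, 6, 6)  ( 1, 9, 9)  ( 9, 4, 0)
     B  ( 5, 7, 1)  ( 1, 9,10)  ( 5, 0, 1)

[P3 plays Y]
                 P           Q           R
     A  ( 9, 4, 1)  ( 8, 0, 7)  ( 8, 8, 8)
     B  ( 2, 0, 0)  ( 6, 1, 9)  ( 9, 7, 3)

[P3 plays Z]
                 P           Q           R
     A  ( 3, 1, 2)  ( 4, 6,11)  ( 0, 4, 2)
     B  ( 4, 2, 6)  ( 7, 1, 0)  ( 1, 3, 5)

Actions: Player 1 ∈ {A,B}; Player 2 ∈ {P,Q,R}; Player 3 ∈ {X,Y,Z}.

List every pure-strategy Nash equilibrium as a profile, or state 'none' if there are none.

(A,P,X): not NE [P2→Q gives 9>6]
(A,P,Y): not NE [P2→R gives 8>4; P3→X gives 6>1]
(A,P,Z): not NE [P1→B gives 4>3; P2→Q gives 6>1; P3→X gives 6>2]
(A,Q,X): not NE [P3→Z gives 11>9]
(A,Q,Y): not NE [P2→R gives 8>0; P3→Z gives 11>7]
(A,Q,Z): not NE [P1→B gives 7>4]
(A,R,X): not NE [P2→Q gives 9>4; P3→Y gives 8>0]
(A,R,Y): not NE [P1→B gives 9>8]
(A,R,Z): not NE [P1→B gives 1>0; P2→Q gives 6>4; P3→Y gives 8>2]
(B,P,X): not NE [P1→A gives 8>5; P2→Q gives 9>7; P3→Z gives 6>1]
(B,P,Y): not NE [P1→A gives 9>2; P2→R gives 7>0; P3→Z gives 6>0]
(B,P,Z): not NE [P2→R gives 3>2]
(B,Q,X): NE
(B,Q,Y): not NE [P1→A gives 8>6; P2→R gives 7>1; P3→X gives 10>9]
(B,Q,Z): not NE [P2→R gives 3>1; P3→X gives 10>0]
(B,R,X): not NE [P1→A gives 9>5; P2→Q gives 9>0; P3→Z gives 5>1]
(B,R,Y): not NE [P3→Z gives 5>3]
(B,R,Z): NE

PSNE = {(B,Q,X), (B,R,Z)}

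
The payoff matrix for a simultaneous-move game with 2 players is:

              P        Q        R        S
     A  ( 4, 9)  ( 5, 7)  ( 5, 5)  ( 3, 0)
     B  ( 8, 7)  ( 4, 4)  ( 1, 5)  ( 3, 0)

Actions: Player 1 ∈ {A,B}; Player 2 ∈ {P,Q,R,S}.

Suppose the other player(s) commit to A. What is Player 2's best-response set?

argmax u_2 = {P}

u_2(P vs A) = 9
u_2(Q vs A) = 7
u_2(R vs A) = 5
u_2(S vs A) = 0
max payoff 9 at {P}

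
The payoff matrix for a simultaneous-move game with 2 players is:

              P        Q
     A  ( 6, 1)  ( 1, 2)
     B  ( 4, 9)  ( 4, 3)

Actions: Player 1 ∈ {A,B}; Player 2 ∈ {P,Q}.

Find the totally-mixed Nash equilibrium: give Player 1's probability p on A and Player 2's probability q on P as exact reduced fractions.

(p,q) = (6/7, 3/5)

P1 indiff ⇒ q·6+(1-q)·1 = q·4+(1-q)·4 ⇒ q(2) = (1-q)(3) ⇒ q = 3/5
P2 indiff ⇒ p·1+(1-p)·9 = p·2+(1-p)·3 ⇒ p(-1) = (1-p)(-6) ⇒ p = 6/7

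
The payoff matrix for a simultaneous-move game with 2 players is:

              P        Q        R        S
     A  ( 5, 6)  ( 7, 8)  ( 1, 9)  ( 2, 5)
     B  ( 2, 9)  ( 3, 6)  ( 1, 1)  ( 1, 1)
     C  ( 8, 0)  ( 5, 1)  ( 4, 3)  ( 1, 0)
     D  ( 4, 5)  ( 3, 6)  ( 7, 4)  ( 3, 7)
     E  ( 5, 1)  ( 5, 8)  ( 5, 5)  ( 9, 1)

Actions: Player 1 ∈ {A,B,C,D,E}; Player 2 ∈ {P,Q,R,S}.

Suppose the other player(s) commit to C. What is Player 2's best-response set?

u_2(P vs C) = 0
u_2(Q vs C) = 1
u_2(R vs C) = 3
u_2(S vs C) = 0
max payoff 3 at {R}

BR_2 = {R}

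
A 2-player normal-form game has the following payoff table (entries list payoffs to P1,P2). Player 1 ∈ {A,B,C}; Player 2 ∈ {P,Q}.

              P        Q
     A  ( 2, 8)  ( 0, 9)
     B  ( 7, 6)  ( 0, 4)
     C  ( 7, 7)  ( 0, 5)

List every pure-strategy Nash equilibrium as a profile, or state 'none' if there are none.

(A,P): not NE [P1→C gives 7>2; P2→Q gives 9>8]
(A,Q): NE
(B,P): NE
(B,Q): not NE [P2→P gives 6>4]
(C,P): NE
(C,Q): not NE [P2→P gives 7>5]

Nash profiles: (A,Q), (B,P), (C,P)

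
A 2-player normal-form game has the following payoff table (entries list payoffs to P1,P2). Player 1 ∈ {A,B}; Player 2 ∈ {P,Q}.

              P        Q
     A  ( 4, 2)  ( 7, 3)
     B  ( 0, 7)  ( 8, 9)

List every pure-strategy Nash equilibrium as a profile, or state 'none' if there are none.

PSNE = {(B,Q)}

(A,P): not NE [P2→Q gives 3>2]
(A,Q): not NE [P1→B gives 8>7]
(B,P): not NE [P1→A gives 4>0; P2→Q gives 9>7]
(B,Q): NE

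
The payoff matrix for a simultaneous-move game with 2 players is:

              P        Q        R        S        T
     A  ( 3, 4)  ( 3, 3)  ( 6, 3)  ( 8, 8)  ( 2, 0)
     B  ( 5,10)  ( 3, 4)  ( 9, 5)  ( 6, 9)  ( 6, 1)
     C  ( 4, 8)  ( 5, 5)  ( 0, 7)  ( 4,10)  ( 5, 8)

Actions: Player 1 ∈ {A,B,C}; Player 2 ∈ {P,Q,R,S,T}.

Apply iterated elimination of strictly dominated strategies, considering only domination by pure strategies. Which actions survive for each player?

IESDS → P1:{A,B} P2:{P,S}

P2 drop Q (P beats it: A:4>3 B:10>4 C:8>5)
P1 drop C (B beats it: P:5>4 R:9>0 S:6>4 T:6>5)
P2 drop R (P beats it: A:4>3 B:10>5)
P2 drop T (P beats it: A:4>0 B:10>1)
P1→{A,B} P2→{P,S}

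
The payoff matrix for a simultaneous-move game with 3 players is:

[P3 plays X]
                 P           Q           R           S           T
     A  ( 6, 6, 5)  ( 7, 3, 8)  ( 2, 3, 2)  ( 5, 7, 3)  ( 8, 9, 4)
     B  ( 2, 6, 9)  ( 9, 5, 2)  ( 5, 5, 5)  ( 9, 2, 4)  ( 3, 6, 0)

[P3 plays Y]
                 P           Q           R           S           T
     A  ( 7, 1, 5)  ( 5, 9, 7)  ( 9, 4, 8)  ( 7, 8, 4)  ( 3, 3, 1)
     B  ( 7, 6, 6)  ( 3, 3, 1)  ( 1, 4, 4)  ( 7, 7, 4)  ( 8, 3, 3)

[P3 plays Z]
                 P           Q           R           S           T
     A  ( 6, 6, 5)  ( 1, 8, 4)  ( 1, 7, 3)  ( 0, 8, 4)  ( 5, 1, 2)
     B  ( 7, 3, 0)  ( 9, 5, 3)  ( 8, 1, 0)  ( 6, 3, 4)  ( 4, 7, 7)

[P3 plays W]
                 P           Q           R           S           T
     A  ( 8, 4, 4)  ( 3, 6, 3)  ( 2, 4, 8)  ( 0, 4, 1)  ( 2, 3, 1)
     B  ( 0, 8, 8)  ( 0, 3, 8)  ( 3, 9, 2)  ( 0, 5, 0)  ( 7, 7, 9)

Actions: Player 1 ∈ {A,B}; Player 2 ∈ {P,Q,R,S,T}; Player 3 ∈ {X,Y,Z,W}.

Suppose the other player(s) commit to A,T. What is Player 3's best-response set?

argmax u_3 = {X}

u_3(X vs A,T) = 4
u_3(Y vs A,T) = 1
u_3(Z vs A,T) = 2
u_3(W vs A,T) = 1
max payoff 4 at {X}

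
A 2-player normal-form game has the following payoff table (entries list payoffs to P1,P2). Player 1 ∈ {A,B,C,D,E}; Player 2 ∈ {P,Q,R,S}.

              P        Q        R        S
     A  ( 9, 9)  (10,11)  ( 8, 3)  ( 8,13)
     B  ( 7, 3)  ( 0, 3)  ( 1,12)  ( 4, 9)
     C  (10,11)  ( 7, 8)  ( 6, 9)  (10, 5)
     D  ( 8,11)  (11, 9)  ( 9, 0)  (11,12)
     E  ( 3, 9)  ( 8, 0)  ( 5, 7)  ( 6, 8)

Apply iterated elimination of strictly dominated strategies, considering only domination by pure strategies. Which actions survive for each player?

Remaining: P1:{A,C,D} P2:{P,Q,S}

P1 drop B (A beats it: P:9>7 Q:10>0 R:8>1 S:8>4)
P1 drop E (A beats it: P:9>3 Q:10>8 R:8>5 S:8>6)
P2 drop R (P beats it: A:9>3 C:11>9 D:11>0)
P1→{A,C,D} P2→{P,Q,S}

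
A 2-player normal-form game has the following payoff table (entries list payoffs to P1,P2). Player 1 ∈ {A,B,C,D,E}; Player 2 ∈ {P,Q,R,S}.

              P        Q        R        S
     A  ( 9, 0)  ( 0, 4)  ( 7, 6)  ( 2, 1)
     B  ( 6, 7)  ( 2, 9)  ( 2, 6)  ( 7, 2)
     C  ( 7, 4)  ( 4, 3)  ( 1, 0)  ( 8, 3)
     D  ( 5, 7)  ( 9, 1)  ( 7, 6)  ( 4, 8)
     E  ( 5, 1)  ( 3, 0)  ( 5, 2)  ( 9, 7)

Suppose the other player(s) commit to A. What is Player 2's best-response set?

u_2(P vs A) = 0
u_2(Q vs A) = 4
u_2(R vs A) = 6
u_2(S vs A) = 1
max payoff 6 at {R}

P2 best: {R}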